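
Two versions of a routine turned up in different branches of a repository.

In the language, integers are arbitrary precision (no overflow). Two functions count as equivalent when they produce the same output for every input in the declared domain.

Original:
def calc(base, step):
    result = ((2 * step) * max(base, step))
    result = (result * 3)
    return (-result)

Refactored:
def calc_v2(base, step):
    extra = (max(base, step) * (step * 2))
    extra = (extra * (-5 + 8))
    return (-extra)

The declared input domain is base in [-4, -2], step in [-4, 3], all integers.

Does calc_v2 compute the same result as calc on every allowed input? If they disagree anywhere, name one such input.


Behavior is preserved: although arithmetic usage differs; also local variable names differ; also constant usage differs, the outputs never diverge.
One worked example (base=-4, step=-1) — calc: result becomes 2; next result becomes 6; next final value -6; calc_v2: extra becomes 2; next extra becomes 6; next final value -6; agreement on -6.
Sweeping the whole domain (24 inputs) finds no disagreement.
verdict: equivalent


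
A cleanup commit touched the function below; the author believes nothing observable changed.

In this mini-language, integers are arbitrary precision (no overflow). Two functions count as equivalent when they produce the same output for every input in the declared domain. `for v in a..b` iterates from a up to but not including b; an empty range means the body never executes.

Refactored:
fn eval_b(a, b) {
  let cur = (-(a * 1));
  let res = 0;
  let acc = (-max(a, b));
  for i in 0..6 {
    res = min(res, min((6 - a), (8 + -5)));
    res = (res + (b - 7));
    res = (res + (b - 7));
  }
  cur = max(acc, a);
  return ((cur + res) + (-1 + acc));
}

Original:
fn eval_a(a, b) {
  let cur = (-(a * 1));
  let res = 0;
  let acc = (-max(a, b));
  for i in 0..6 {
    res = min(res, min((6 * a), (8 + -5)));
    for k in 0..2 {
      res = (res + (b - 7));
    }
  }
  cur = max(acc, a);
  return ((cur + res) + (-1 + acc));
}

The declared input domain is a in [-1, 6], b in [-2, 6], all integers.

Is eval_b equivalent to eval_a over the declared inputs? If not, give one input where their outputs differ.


These are not equivalent — on a=-1, b=-2 the outputs split (-113 vs -107).
eval_a: cur := 1 | res := 0 | acc := 1 | iter i=0: | res := -6 | iter k=0: | res := -15 | iter k=1: | res := -24 | iter i=1: | res := -24 | iter k=0: | res := -33 | iter k=1: | res := -42 | iter i=2: | res := -42 | iter k=0: | res := -51 | iter k=1: | res := -60 | iter i=3: | res := -60 | iter k=0: | res := -69 | iter k=1: | res := -78 | iter i=4: | res := -78 | iter k=0: | res := -87 | iter k=1: | res := -96 | iter i=5: | res := -96 | iter k=0: | res := -105 | iter k=1: | res := -114 | cur := 1 | result -113
eval_b: cur := 1 | res := 0 | acc := 1 | iter i=0: | res := 0 | res := -9 | res := -18 | iter i=1: | res := -18 | res := -27 | res := -36 | iter i=2: | res := -36 | res := -45 | res := -54 | iter i=3: | res := -54 | res := -63 | res := -72 | iter i=4: | res := -72 | res := -81 | res := -90 | iter i=5: | res := -90 | res := -99 | res := -108 | cur := 1 | result -107
verdict: not equivalent; witness: a=-1, b=-2


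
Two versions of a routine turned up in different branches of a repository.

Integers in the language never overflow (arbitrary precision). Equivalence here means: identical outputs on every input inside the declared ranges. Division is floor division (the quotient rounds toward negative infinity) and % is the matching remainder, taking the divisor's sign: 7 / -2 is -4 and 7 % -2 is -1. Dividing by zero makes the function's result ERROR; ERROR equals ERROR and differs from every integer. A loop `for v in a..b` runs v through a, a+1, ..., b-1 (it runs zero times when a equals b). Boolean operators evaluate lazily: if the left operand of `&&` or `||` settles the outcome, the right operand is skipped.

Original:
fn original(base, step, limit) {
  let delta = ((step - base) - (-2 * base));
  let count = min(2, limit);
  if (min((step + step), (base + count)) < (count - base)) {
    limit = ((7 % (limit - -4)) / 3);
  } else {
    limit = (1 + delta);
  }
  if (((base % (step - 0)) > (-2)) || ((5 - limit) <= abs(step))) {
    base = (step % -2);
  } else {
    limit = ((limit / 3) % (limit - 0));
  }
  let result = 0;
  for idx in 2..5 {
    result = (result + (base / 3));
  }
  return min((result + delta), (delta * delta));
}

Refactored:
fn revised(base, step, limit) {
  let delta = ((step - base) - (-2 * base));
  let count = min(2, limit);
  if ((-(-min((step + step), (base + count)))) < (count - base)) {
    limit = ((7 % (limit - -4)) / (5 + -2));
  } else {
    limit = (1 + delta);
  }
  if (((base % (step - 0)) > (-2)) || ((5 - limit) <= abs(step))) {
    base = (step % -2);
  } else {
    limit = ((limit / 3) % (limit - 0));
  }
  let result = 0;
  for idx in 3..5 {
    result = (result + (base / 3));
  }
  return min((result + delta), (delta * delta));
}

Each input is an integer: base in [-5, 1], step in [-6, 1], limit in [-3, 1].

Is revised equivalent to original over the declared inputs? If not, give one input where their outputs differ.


The rewrite breaks on base=-5, step=-5, limit=-3, where the results are -13 and -12.
original: delta=-10, then count=-3, then (min((step + step), (base + count)) < (count - base)) is true, then limit=0, then (((base % (step - 0)) > (-2)) || ((5 - limit) <= abs(step))) is true, then base=-1, then result=0, then (idx=2), then result=-1, then (idx=3), then result=-2, then (idx=4), then result=-3, then returns -13
revised: delta=-10, then count=-3, then ((-(-min((step + step), (base + count)))) < (count - base)) is true, then limit=0, then (((base % (step - 0)) > (-2)) || ((5 - limit) <= abs(step))) is true, then base=-1, then result=0, then (idx=3), then result=-1, then (idx=4), then result=-2, then returns -12
verdict: not equivalent; witness: base=-5, step=-5, limit=-3


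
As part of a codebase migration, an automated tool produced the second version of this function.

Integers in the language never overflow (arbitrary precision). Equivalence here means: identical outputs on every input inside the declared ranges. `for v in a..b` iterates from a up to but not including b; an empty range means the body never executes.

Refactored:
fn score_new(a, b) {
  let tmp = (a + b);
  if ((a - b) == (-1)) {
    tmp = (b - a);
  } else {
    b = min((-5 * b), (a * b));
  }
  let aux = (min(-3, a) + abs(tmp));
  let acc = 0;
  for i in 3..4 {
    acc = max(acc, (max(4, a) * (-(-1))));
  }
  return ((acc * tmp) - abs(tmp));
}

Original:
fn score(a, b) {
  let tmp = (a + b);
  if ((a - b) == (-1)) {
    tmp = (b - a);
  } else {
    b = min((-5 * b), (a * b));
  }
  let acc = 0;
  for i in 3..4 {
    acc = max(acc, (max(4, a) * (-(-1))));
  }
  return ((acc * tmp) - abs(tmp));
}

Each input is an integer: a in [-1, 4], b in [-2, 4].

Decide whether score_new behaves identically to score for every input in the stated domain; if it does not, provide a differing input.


The two are interchangeable: min/max/abs usage differs, plus local variable names differ, plus statement counts differ, plus constant usage differs, plus arithmetic usage differs, and every declared input agrees.
One worked example (a=4, b=2) — score: tmp := 6 | ((a - b) == (-1)): false | b := -10 | acc := 0 | iter i=3: | acc := 4 | result 18; score_new: tmp := 6 | ((a - b) == (-1)): false | b := -10 | aux := 3 | acc := 0 | iter i=3: | acc := 4 | result 18; agreement on 18.
Every one of the 42 inputs gives matching results.
verdict: equivalent


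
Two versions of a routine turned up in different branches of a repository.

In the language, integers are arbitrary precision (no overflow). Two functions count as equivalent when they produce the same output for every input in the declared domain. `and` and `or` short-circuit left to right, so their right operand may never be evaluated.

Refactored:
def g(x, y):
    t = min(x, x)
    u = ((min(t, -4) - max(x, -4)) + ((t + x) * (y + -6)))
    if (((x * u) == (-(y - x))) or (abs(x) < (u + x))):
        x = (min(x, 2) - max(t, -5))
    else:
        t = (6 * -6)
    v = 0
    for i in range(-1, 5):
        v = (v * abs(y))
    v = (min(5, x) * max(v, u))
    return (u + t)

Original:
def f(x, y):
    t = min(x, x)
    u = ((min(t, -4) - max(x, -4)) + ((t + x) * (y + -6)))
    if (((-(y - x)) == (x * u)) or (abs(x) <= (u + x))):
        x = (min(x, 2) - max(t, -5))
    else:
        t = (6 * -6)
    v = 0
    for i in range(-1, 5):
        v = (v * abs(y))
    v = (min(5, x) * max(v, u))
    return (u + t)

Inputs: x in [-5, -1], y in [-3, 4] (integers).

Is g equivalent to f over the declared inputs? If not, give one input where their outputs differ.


Equivalent. The edit looks behavioral (`(abs(x) <= (u + x))` became `(abs(x) < (u + x))`), but over these ranges it never changes the outcome.
Across all 40 domain points the two functions coincide.
Tracing x=-5, y=0: f: t=-5, then u=59, then (((-(y - x)) == (x * u)) or (abs(x) <= (u + x))) is true, then x=0, then v=0, then (i=-1), then v=0, then (i=0), then v=0, then (i=1), then v=0, then (i=2), then v=0, then (i=3), then v=0, then (i=4), then v=0, then v=0, then returns 54 | g: t=-5, then u=59, then (((x * u) == (-(y - x))) or (abs(x) < (u + x))) is true, then x=0, then v=0, then (i=-1), then v=0, then (i=0), then v=0, then (i=1), then v=0, then (i=2), then v=0, then (i=3), then v=0, then (i=4), then v=0, then v=0, then returns 54 — matching result 54.
verdict: equivalent


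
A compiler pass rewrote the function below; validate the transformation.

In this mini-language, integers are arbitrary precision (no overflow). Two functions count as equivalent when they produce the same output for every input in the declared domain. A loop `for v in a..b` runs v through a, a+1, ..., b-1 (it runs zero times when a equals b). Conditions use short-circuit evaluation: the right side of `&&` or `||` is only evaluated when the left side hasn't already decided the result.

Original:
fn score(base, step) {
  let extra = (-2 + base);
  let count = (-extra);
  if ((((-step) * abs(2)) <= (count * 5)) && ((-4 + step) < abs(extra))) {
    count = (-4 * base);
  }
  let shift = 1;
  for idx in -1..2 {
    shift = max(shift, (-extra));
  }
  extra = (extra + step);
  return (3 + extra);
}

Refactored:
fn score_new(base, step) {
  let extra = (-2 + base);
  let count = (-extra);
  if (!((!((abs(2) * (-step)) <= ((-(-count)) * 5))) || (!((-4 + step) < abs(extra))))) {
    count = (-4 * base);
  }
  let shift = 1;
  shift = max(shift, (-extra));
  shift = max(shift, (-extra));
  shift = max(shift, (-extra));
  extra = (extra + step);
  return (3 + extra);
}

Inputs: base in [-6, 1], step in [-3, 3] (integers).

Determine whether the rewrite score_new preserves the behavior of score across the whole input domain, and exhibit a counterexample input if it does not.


Differences: min/max/abs usage differs; loop structure differs; local variable names differ; statement counts differ; boolean connective usage differs — yet all 56 inputs agree.
verdict: equivalent


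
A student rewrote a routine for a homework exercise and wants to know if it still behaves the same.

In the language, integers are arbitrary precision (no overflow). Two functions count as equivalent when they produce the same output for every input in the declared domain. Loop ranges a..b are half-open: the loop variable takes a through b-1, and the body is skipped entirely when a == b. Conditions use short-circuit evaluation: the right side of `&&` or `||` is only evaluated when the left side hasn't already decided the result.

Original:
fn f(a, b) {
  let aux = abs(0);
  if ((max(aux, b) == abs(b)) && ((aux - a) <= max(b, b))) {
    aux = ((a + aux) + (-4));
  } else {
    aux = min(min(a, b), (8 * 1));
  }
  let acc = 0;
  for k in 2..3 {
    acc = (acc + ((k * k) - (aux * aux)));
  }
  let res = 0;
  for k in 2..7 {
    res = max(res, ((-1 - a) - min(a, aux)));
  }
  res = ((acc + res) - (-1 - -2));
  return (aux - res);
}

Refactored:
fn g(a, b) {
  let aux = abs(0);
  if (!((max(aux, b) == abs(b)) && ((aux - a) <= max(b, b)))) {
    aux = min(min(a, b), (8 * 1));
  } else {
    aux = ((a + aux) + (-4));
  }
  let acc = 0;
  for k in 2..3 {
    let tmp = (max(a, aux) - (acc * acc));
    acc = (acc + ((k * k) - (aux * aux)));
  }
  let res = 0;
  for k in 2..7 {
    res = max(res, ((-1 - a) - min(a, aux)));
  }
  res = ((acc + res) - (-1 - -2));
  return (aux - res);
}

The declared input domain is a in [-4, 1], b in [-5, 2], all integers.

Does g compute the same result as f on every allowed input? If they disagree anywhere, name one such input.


Although min/max/abs usage differs, boolean connective usage differs, local variable names differ, statement counts differ, arithmetic usage differs, 48/48 inputs agree.
verdict: equivalent


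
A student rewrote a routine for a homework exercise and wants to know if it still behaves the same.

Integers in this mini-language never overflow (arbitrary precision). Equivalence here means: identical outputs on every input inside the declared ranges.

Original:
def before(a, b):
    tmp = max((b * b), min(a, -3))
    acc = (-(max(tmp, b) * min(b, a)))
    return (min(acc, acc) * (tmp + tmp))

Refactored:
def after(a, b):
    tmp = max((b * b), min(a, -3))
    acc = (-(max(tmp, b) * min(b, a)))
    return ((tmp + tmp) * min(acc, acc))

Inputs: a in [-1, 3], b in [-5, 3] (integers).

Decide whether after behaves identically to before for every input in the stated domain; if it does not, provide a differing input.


Comparing the listings, the differences include: same computation, different form.
Spot check at a=-1, b=0 — before: tmp := 0 | acc := 0 | result 0. after: tmp := 0 | acc := 0 | result 0. Both give 0.
Sweeping the whole domain (45 inputs) finds no disagreement.
verdict: equivalent


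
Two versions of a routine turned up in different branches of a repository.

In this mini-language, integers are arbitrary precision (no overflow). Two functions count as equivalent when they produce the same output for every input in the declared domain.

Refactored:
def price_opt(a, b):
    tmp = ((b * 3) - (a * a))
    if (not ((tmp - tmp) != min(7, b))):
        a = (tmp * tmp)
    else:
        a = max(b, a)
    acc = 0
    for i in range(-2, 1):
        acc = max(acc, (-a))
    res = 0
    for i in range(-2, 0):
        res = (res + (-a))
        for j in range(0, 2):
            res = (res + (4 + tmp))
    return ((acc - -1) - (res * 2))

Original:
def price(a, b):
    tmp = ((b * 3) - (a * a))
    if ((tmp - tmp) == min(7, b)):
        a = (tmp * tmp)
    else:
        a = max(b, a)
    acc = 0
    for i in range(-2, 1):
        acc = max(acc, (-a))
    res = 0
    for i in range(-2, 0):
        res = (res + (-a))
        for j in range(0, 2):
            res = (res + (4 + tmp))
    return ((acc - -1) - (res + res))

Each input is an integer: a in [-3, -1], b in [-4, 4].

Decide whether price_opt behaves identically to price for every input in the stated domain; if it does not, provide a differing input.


Comparing the listings, the differences include: arithmetic usage differs; also boolean connective usage differs; also comparison usage differs; also constant usage differs.
Tracing a=-3, b=2: price: tmp = -3; ((tmp - tmp) == min(7, b)) -> false; a = 2; acc = 0; [i=-2]; acc = 0; [i=-1]; acc = 0; [i=0]; acc = 0; res = 0; [i=-2]; res = -2; [j=0]; res = -1; [j=1]; res = 0; [i=-1]; res = -2; [j=0]; res = -1; [j=1]; res = 0; return 1 | price_opt: tmp = -3; (not ((tmp - tmp) != min(7, b))) -> false; a = 2; acc = 0; [i=-2]; acc = 0; [i=-1]; acc = 0; [i=0]; acc = 0; res = 0; [i=-2]; res = -2; [j=0]; res = -1; [j=1]; res = 0; [i=-1]; res = -2; [j=0]; res = -1; [j=1]; res = 0; return 1 — matching result 1.
Across all 27 domain points the two functions coincide.
verdict: equivalent


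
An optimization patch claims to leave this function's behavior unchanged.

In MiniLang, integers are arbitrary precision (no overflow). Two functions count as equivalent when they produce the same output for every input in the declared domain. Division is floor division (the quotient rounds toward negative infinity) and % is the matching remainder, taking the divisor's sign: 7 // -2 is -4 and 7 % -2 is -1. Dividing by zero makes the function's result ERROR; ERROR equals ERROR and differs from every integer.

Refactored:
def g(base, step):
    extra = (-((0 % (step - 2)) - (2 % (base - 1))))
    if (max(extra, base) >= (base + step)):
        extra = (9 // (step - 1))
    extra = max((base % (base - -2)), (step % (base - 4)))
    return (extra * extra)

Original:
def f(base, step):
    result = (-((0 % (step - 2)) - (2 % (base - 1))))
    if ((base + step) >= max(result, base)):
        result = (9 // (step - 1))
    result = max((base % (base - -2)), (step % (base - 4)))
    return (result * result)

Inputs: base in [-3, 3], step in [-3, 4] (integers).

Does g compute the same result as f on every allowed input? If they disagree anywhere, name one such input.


Run the pair on base=0, step=1.
f: result=0, then ((base + step) >= max(result, base)) is true, then a zero divisor aborts: ERROR
g: extra=0, then (max(extra, base) >= (base + step)) is false, then extra=0, then returns 0
ERROR and 0 differ, so these are not the same function on this domain.
verdict: not equivalent; witness: base=0, step=1


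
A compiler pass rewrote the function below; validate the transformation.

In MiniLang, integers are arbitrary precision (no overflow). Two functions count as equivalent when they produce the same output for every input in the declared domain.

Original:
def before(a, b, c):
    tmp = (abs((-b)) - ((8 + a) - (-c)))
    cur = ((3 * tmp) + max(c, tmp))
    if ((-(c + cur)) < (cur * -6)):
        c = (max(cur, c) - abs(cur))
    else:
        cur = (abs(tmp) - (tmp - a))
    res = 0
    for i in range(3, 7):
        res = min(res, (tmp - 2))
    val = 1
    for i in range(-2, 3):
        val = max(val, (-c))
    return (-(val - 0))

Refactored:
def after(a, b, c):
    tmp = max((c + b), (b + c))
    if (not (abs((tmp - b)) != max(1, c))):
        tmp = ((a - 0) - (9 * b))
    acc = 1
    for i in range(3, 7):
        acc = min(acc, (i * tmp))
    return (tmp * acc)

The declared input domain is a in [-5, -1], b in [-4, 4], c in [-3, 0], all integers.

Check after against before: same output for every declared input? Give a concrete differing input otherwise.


Run the pair on a=-5, b=-4, c=-3.
before: tmp becomes 4; next cur becomes 16; next ((-(c + cur)) < (cur * -6)) evaluates to false; next cur becomes -5; next res becomes 0; next at i=3:; next res becomes 0; next at i=4:; next res becomes 0; next at i=5:; next res becomes 0; next at i=6:; next res becomes 0; next val becomes 1; next at i=-2:; next val becomes 3; next at i=-1:; next val becomes 3; next at i=0:; next val becomes 3; next at i=1:; next val becomes 3; next at i=2:; next val becomes 3; next final value -3
after: tmp becomes -7; next (not (abs((tmp - b)) != max(1, c))) evaluates to false; next acc becomes 1; next at i=3:; next acc becomes -21; next at i=4:; next acc becomes -28; next at i=5:; next acc becomes -35; next at i=6:; next acc becomes -42; next final value 294
-3 and 294 differ, so these are not the same function on this domain.
verdict: not equivalent; witness: a=-5, b=-4, c=-3


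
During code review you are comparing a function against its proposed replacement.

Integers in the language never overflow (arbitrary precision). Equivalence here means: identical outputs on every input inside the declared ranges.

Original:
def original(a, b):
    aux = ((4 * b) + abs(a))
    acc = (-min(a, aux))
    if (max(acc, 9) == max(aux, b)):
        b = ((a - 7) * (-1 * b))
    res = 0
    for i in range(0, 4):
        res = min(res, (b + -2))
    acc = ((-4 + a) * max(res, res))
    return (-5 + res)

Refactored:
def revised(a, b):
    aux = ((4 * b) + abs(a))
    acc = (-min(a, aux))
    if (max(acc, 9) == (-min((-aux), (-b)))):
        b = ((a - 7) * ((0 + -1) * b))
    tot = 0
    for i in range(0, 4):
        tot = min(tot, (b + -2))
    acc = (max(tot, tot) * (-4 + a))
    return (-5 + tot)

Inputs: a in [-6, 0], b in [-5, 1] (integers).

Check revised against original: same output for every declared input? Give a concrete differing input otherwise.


Behavior is preserved: although local variable names differ, arithmetic usage differs, constant usage differs, min/max/abs usage differs, the outputs never diverge.
As a probe, take a=-6, b=-2: original runs aux becomes -2; next acc becomes 6; next (max(acc, 9) == max(aux, b)) evaluates to false; next res becomes 0; next at i=0:; next res becomes -4; next at i=1:; next res becomes -4; next at i=2:; next res becomes -4; next at i=3:; next res becomes -4; next acc becomes 40; next final value -9; revised runs aux becomes -2; next acc becomes 6; next (max(acc, 9) == (-min((-aux), (-b)))) evaluates to false; next tot becomes 0; next at i=0:; next tot becomes -4; next at i=1:; next tot becomes -4; next at i=2:; next tot becomes -4; next at i=3:; next tot becomes -4; next acc becomes 40; next final value -9; both end at -9.
Sweeping the whole domain (49 inputs) finds no disagreement.
verdict: equivalent


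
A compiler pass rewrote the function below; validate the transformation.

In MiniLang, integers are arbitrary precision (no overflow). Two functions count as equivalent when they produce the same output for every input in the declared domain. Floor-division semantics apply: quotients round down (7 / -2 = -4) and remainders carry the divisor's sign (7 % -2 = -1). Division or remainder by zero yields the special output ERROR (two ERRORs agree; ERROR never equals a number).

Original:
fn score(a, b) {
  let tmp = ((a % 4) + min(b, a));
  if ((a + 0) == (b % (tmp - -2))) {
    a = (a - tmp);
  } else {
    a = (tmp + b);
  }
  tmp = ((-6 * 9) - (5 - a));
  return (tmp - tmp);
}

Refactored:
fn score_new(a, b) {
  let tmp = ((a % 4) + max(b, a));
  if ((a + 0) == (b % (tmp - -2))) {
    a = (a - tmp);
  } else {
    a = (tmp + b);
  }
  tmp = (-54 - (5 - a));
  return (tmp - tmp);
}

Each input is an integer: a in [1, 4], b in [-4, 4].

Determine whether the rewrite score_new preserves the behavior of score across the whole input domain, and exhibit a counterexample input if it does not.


Run the pair on a=1, b=-3.
score: tmp = -2; division by zero -> ERROR
score_new: tmp = 2; ((a + 0) == (b % (tmp - -2))) -> true; a = -1; tmp = -60; return 0
ERROR and 0 differ, so these are not the same function on this domain.
verdict: not equivalent; witness: a=1, b=-3


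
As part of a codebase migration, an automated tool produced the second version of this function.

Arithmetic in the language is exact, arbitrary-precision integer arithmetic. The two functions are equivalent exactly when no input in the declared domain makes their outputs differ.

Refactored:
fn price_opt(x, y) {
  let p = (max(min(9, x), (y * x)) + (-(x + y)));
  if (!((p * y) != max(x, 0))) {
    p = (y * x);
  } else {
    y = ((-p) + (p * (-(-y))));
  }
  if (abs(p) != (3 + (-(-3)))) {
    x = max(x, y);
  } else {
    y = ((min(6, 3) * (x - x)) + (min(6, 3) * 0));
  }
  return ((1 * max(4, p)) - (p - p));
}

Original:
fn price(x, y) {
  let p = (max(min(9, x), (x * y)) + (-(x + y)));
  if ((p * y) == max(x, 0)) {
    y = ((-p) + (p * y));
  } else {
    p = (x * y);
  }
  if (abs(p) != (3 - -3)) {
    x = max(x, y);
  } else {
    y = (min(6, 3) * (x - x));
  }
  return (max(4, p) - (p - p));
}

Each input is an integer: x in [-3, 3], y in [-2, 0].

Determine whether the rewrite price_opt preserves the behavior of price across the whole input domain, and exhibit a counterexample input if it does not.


x=-3, y=-2 yields 6 from price but 11 from price_opt.
verdict: not equivalent; witness: x=-3, y=-2


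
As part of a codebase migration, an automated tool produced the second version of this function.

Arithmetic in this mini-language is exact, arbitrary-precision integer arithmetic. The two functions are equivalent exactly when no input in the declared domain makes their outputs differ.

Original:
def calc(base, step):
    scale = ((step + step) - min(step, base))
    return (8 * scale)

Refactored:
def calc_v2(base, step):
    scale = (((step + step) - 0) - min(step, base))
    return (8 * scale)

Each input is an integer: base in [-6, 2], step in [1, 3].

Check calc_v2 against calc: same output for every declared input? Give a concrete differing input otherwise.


The two are interchangeable: arithmetic usage differs; constant usage differs, and every declared input agrees.
Spot check at base=-1, step=3 — calc: scale = 7; return 56. calc_v2: scale = 7; return 56. Both give 56.
Across all 27 domain points the two functions coincide.
verdict: equivalent


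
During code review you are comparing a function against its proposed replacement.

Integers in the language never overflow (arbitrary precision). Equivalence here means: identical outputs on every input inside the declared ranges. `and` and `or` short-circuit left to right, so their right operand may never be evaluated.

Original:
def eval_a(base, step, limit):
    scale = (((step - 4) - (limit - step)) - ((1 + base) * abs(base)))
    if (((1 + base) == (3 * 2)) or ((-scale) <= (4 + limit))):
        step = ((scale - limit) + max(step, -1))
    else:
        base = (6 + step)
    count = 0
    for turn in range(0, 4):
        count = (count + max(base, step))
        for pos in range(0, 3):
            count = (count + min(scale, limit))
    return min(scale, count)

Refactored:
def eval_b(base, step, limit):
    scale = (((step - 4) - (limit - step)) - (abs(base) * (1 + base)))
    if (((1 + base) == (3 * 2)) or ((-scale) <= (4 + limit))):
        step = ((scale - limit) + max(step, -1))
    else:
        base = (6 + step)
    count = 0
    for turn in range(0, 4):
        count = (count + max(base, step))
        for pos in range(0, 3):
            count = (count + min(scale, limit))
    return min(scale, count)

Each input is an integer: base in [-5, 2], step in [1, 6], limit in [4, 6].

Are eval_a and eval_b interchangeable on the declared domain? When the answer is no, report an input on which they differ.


Behavior is preserved: although same computation, different form, the outputs never diverge.
Spot check at base=-2, step=1, limit=5 — eval_a: scale becomes -5; next (((1 + base) == (3 * 2)) or ((-scale) <= (4 + limit))) evaluates to true; next step becomes -9; next count becomes 0; next at turn=0:; next count becomes -2; next at pos=0:; next count becomes -7; next at pos=1:; next count becomes -12; next at pos=2:; next count becomes -17; next at turn=1:; next count becomes -19; next at pos=0:; next count becomes -24; next at pos=1:; next count becomes -29; next at pos=2:; next count becomes -34; next at turn=2:; next count becomes -36; next at pos=0:; next count becomes -41; next at pos=1:; next count becomes -46; next at pos=2:; next count becomes -51; next at turn=3:; next count becomes -53; next at pos=0:; next count becomes -58; next at pos=1:; next count becomes -63; next at pos=2:; next count becomes -68; next final value -68. eval_b: scale becomes -5; next (((1 + base) == (3 * 2)) or ((-scale) <= (4 + limit))) evaluates to true; next step becomes -9; next count becomes 0; next at turn=0:; next count becomes -2; next at pos=0:; next count becomes -7; next at pos=1:; next count becomes -12; next at pos=2:; next count becomes -17; next at turn=1:; next count becomes -19; next at pos=0:; next count becomes -24; next at pos=1:; next count becomes -29; next at pos=2:; next count becomes -34; next at turn=2:; next count becomes -36; next at pos=0:; next count becomes -41; next at pos=1:; next count becomes -46; next at pos=2:; next count becomes -51; next at turn=3:; next count becomes -53; next at pos=0:; next count becomes -58; next at pos=1:; next count becomes -63; next at pos=2:; next count becomes -68; next final value -68. Both give -68.
Sweeping the whole domain (144 inputs) finds no disagreement.
verdict: equivalent


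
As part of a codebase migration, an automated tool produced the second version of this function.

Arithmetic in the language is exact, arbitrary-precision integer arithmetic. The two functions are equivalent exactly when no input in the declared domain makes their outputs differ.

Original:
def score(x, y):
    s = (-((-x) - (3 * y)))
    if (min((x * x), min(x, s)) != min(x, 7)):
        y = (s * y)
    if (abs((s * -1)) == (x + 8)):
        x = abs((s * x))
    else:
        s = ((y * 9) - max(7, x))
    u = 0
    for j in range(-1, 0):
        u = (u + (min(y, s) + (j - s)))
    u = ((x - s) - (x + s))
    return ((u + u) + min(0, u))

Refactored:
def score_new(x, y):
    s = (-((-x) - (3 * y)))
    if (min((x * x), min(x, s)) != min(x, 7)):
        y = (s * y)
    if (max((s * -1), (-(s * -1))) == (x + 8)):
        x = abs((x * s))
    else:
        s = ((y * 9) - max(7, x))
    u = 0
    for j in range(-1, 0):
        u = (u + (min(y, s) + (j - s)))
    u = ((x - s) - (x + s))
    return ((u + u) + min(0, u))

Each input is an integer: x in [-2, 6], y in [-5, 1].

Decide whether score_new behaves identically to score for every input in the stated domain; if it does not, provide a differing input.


Although constant usage differs; arithmetic usage differs; min/max/abs usage differs, 63/63 inputs agree.
verdict: equivalent


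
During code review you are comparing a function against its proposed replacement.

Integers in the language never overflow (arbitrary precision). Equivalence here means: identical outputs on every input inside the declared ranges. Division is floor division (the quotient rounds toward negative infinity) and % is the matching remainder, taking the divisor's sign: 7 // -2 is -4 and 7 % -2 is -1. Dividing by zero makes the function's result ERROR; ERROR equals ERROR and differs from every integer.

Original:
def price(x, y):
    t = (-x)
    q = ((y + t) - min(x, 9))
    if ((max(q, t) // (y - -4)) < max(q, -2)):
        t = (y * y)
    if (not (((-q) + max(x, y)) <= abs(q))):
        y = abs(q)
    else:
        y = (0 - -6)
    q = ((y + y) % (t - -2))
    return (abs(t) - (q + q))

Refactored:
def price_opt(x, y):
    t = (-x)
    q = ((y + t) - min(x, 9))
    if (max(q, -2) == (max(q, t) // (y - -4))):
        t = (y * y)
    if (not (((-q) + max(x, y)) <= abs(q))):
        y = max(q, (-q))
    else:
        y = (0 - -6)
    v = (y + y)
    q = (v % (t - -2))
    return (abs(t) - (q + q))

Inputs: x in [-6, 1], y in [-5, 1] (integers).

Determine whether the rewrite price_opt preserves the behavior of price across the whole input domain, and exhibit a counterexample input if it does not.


Run the pair on x=-6, y=-5.
price: t=6, then q=7, then ((max(q, t) // (y - -4)) < max(q, -2)) is true, then t=25, then (not (((-q) + max(x, y)) <= abs(q))) is false, then y=6, then q=12, then returns 1
price_opt: t=6, then q=7, then (max(q, -2) == (max(q, t) // (y - -4))) is false, then (not (((-q) + max(x, y)) <= abs(q))) is false, then y=6, then v=12, then q=4, then returns -2
1 and -2 differ, so these are not the same function on this domain.
verdict: not equivalent; witness: x=-6, y=-5


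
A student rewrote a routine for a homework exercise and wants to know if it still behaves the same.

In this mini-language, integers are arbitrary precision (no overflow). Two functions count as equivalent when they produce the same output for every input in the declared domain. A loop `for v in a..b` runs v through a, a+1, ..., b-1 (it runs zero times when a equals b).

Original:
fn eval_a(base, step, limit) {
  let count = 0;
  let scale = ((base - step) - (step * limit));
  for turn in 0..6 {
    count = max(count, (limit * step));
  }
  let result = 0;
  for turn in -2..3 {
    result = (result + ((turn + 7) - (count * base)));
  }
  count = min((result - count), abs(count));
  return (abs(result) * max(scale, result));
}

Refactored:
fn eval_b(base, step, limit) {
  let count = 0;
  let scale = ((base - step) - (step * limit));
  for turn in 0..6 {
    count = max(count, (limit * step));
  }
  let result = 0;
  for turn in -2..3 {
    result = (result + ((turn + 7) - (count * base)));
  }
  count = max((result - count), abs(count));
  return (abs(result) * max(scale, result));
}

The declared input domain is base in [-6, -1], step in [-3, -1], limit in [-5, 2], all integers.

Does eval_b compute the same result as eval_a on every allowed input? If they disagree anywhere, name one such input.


The edit looks behavioral (`min((result - count), abs(count))` became `max((result - count), abs(count))`), but over these ranges it never changes the outcome.
Spot check at base=-4, step=-2, limit=-1 — eval_a: count becomes 0; next scale becomes -4; next at turn=0:; next count becomes 2; next at turn=1:; next count becomes 2; next at turn=2:; next count becomes 2; next at turn=3:; next count becomes 2; next at turn=4:; next count becomes 2; next at turn=5:; next count becomes 2; next result becomes 0; next at turn=-2:; next result becomes 13; next at turn=-1:; next result becomes 27; next at turn=0:; next result becomes 42; next at turn=1:; next result becomes 58; next at turn=2:; next result becomes 75; next count becomes 2; next final value 5625. eval_b: count becomes 0; next scale becomes -4; next at turn=0:; next count becomes 2; next at turn=1:; next count becomes 2; next at turn=2:; next count becomes 2; next at turn=3:; next count becomes 2; next at turn=4:; next count becomes 2; next at turn=5:; next count becomes 2; next result becomes 0; next at turn=-2:; next result becomes 13; next at turn=-1:; next result becomes 27; next at turn=0:; next result becomes 42; next at turn=1:; next result becomes 58; next at turn=2:; next result becomes 75; next count becomes 73; next final value 5625. Both give 5625.
Across all 144 domain points the two functions coincide.
verdict: equivalent


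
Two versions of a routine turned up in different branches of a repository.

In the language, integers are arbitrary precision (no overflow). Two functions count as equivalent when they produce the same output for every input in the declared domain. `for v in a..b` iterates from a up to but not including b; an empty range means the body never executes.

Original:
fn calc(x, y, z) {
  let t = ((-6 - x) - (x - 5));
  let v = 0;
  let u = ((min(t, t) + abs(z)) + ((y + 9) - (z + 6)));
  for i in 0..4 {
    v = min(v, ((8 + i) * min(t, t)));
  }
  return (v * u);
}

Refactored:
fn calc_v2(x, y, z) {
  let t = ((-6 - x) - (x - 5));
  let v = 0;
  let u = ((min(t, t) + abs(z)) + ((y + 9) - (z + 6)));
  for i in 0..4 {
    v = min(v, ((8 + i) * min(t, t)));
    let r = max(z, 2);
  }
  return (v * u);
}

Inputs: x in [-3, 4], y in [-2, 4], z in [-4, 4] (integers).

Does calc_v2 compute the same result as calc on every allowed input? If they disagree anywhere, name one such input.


Reading the diff, among the changes: local variable names differ, min/max/abs usage differs, statement counts differ, constant usage differs.
Tracing x=-1, y=0, z=1: calc: t := 1 | v := 0 | u := 4 | iter i=0: | v := 0 | iter i=1: | v := 0 | iter i=2: | v := 0 | iter i=3: | v := 0 | result 0 | calc_v2: t := 1 | v := 0 | u := 4 | iter i=0: | v := 0 | r := 2 | iter i=1: | v := 0 | r := 2 | iter i=2: | v := 0 | r := 2 | iter i=3: | v := 0 | r := 2 | result 0 — matching result 0.
An exhaustive pass over the 504 declared inputs shows identical outputs.
verdict: equivalent


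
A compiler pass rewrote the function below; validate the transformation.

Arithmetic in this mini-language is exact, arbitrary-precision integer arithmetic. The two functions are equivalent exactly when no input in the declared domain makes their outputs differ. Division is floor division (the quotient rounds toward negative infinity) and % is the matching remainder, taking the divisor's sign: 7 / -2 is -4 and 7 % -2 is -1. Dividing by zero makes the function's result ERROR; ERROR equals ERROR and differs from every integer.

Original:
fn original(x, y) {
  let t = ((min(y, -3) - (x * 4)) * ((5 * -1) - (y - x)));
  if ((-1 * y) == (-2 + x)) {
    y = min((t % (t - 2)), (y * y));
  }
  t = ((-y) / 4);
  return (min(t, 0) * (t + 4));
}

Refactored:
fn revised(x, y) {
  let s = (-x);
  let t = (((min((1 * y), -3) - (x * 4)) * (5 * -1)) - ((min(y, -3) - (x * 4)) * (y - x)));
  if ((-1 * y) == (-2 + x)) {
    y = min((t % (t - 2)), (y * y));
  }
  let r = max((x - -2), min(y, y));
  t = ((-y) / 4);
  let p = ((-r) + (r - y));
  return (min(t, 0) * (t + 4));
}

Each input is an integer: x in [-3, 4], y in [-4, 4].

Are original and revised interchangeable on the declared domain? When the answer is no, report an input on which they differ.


Behavior is preserved: although local variable names differ; arithmetic usage differs; min/max/abs usage differs; statement counts differ; constant usage differs, the outputs never diverge.
One worked example (x=-3, y=-1) — original: t=-63, then ((-1 * y) == (-2 + x)) is false, then t=0, then returns 0; revised: s=3, then t=-63, then ((-1 * y) == (-2 + x)) is false, then r=-1, then t=0, then p=1, then returns 0; agreement on 0.
Every one of the 72 inputs gives matching results.
verdict: equivalent


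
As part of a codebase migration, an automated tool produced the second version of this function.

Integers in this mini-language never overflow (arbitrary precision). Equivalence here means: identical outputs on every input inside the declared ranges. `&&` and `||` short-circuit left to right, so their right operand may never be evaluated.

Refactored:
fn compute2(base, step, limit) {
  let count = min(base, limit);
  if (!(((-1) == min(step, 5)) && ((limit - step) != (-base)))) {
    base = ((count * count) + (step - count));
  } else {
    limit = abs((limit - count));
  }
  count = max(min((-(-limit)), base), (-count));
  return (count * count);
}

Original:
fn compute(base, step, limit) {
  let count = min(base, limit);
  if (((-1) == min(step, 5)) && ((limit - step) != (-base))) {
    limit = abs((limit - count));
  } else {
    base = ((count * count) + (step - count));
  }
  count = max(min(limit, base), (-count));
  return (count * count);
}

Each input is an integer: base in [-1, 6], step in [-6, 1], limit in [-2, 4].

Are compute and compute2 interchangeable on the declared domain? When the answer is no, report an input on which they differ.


Equivalent — the differences include boolean connective usage differs, yet no declared input distinguishes the two.
One worked example (base=0, step=-2, limit=1) — compute: count := 0 | (((-1) == min(step, 5)) && ((limit - step) != (-base))): false | base := -2 | count := 0 | result 0; compute2: count := 0 | (!(((-1) == min(step, 5)) && ((limit - step) != (-base)))): true | base := -2 | count := 0 | result 0; agreement on 0.
Every one of the 448 inputs gives matching results.
verdict: equivalent


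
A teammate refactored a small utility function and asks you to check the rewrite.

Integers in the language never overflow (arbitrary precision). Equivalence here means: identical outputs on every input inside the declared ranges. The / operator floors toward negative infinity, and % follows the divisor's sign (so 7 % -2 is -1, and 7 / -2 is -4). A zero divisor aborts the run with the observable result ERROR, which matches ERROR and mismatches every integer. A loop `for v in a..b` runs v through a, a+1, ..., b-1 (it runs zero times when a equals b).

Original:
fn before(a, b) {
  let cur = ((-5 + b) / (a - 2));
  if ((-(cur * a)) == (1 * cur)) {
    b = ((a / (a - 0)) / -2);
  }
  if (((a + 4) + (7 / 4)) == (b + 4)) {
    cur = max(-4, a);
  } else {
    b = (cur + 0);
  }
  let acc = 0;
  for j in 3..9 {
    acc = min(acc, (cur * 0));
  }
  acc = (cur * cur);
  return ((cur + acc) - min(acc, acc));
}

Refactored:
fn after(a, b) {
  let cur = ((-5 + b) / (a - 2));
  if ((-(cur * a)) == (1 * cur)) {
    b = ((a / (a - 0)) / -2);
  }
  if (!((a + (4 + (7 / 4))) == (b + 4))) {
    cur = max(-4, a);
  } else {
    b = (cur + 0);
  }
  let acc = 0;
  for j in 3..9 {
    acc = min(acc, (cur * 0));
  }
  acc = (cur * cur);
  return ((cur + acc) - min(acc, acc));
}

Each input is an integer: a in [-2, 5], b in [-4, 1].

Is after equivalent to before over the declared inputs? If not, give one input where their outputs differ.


These are not equivalent — on a=-2, b=-4 the outputs split (2 vs -2).
before: cur := 2 | ((-(cur * a)) == (1 * cur)): false | (((a + 4) + (7 / 4)) == (b + 4)): false | b := 2 | acc := 0 | iter j=3: | acc := 0 | iter j=4: | acc := 0 | iter j=5: | acc := 0 | iter j=6: | acc := 0 | iter j=7: | acc := 0 | iter j=8: | acc := 0 | acc := 4 | result 2
after: cur := 2 | ((-(cur * a)) == (1 * cur)): false | (!((a + (4 + (7 / 4))) == (b + 4))): true | cur := -2 | acc := 0 | iter j=3: | acc := 0 | iter j=4: | acc := 0 | iter j=5: | acc := 0 | iter j=6: | acc := 0 | iter j=7: | acc := 0 | iter j=8: | acc := 0 | acc := 4 | result -2
verdict: not equivalent; witness: a=-2, b=-4
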